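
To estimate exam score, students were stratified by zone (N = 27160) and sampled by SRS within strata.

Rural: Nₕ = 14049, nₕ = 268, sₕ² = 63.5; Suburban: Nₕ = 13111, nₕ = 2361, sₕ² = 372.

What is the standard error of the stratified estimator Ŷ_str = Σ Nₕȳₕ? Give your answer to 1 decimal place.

8251.1

Var(Ŷ_str) = Σₕ Nₕ²(1 − fₕ)sₕ²/nₕ.
Rural: 14049²·(1 − 268/14049)·63.5/268 = 4.5873838 × 10^7.
Suburban: 13111²·(1 − 2361/13111)·372/2361 = 2.2207069 × 10^7.
Sum = 6.8080907 × 10^7.
SE = √(6.8080907 × 10^7) = 8251.1.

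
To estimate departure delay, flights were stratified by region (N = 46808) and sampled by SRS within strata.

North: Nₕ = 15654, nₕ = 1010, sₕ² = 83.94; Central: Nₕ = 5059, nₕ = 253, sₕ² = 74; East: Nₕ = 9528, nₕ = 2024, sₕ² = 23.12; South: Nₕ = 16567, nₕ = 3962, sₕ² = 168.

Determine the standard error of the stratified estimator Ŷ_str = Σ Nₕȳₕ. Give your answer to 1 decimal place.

5986.2

Var(Ŷ_str) = Σₕ Nₕ²(1 − fₕ)sₕ²/nₕ.
North: 15654²·(1 − 1010/15654)·83.94/1010 = 1.9051652 × 10^7.
Central: 5059²·(1 − 253/5059)·74/253 = 7.1114743 × 10^6.
East: 9528²·(1 − 2024/9528)·23.12/2024 = 816717.56.
South: 16567²·(1 − 3962/16567)·168/3962 = 8.8548566 × 10^6.
Sum = 3.58347 × 10^7.
SE = √(3.58347 × 10^7) = 5986.2.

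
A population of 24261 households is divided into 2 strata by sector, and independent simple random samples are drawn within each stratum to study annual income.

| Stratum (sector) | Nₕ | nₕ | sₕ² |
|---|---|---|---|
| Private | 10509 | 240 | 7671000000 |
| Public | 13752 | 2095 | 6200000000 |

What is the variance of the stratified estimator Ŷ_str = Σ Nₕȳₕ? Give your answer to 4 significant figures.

Var(Ŷ_str) = Σₕ Nₕ²(1 − fₕ)sₕ²/nₕ.
Private: 10509²·(1 − 240/10509)·7671000000/240 = 3.4492946 × 10^15.
Public: 13752²·(1 − 2095/13752)·6200000000/2095 = 4.7441709 × 10^14.
Sum = 3.9237117 × 10^15.

3.924 × 10^15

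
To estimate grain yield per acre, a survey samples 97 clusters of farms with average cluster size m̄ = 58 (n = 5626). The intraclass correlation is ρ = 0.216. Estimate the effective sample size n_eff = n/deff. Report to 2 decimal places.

deff = 1 + (58 − 1)·0.216 = 1 + 12.312 = 13.312.
n_eff = 5626 / 13.312 = 422.63.

422.63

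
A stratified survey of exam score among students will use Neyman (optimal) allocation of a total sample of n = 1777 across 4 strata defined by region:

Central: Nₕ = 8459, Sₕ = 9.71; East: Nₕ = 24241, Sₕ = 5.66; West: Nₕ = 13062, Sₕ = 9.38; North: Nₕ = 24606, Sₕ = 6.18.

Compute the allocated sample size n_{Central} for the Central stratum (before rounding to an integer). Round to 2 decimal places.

295.50

Neyman allocation: nₕ = n·NₕSₕ / Σⱼ NⱼSⱼ.
Σ NⱼSⱼ = 8459·9.71 + 24241·5.66 + 13062·9.38 + 24606·6.18 = 493927.59.
n_{Central} = 1777·8459·9.71 / 493927.59 = 295.50.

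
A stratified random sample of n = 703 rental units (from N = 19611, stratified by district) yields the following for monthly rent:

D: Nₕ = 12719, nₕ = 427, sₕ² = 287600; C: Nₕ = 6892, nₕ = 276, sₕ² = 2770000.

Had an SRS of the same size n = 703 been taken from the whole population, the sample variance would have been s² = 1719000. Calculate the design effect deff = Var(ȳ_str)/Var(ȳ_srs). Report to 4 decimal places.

0.6209

Var(ȳ_str) = Σ Wₕ²(1−fₕ)sₕ²/nₕ with Wₕ = Nₕ/19611:
  D: (12719/19611)²·(1−427/12719)·287600/427 = 273.80227
  C: (6892/19611)²·(1−276/6892)·2770000/276 = 1189.9041
  → Var(ȳ_str) = 1463.7064.
Var(ȳ_srs) = (1 − 703/19611)·1719000/703 = 2357.5798.
deff = 1463.7064 / 2357.5798 = 0.6209.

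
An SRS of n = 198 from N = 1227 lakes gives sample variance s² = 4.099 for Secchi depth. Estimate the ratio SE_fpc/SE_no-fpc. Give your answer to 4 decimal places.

f = n/N = 198/1227 = 0.16136919.
SE_no-fpc = √(s²/n) = 0.14388197; SE_fpc = √((1−f)s²/n) = 0.13176248.
Ratio = √(1−f) = 0.91576788.

0.9158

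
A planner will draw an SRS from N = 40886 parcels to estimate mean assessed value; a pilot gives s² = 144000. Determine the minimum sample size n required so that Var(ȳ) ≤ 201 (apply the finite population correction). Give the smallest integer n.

705

Without fpc, n₀ = s²/D = 144000/201 = 716.4179.
With fpc, (1 − n/N)·s²/n ≤ D requires n ≥ n₀/(1 + n₀/N) = 716.4179/(1 + 716.4179/40886) = 704.0808.
Rounding up, n = 705.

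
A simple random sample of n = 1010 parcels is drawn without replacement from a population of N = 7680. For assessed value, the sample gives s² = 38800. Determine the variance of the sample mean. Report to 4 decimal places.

33.3638

Under SRS without replacement, Var(ȳ) = (1 − f)·s²/n with f = n/N = 1010/7680 = 0.13151042.
Var(ȳ) = (1 − 0.13151042)·38800/1010 = 0.86848958·38.415842 = 33.363758.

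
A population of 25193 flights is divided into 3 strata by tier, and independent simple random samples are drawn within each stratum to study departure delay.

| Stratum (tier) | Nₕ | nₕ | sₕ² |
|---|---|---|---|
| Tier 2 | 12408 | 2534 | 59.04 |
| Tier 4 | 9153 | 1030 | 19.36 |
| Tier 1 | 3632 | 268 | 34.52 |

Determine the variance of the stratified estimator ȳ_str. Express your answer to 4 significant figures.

Var(ȳ_str) = Σₕ Wₕ²(1 − fₕ)sₕ²/nₕ with Wₕ = Nₕ/N, N = 25193.
Tier 2: Wₕ = 0.49251776; term = 0.49251776²·(1 − 0.20422308)·59.04/2534 = 0.0044975383.
Tier 4: Wₕ = 0.36331521; term = 0.36331521²·(1 − 0.11253141)·19.36/1030 = 0.0022018527.
Tier 1: Wₕ = 0.14416703; term = 0.14416703²·(1 − 0.07378855)·34.52/268 = 0.0024795796.
Sum = 0.0091789706.

0.009179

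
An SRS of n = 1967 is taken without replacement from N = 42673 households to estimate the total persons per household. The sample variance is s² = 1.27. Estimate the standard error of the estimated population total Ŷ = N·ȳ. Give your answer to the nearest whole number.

Var(Ŷ) = N²·Var(ȳ) = N²·(1 − n/N)·s²/n.
f = 1967/42673 = 0.04609472; Var(ȳ) = 0.95390528·1.27/1967 = 6.1589207 × 10^-4.
Var(Ŷ) = 42673² · (6.1589207 × 10^-4) = 1.1215302 × 10^6.
SE(Ŷ) = √(1.1215302 × 10^6) = 1059.

1059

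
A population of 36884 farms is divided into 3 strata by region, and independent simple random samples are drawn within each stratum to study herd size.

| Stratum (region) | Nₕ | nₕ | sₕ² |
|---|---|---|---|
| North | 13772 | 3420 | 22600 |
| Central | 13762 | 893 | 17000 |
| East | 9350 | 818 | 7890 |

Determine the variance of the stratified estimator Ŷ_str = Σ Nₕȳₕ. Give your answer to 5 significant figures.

Var(Ŷ_str) = Σₕ Nₕ²(1 − fₕ)sₕ²/nₕ.
North: 13772²·(1 − 3420/13772)·22600/3420 = 9.4211433 × 10^8.
Central: 13762²·(1 − 893/13762)·17000/893 = 3.3715051 × 10^9.
East: 9350²·(1 − 818/9350)·7890/818 = 7.6946019 × 10^8.
Sum = 5.0830796 × 10^9.

5.0831 × 10^9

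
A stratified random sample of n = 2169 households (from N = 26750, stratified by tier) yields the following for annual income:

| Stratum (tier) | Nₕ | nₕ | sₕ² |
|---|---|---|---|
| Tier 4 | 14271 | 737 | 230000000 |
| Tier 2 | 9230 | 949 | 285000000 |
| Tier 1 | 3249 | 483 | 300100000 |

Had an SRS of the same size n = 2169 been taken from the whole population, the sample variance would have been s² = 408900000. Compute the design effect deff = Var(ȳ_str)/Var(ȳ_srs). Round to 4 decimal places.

0.7165

Var(ȳ_str) = Σ Wₕ²(1−fₕ)sₕ²/nₕ with Wₕ = Nₕ/26750:
  Tier 4: (14271/26750)²·(1−737/14271)·230000000/737 = 84235.15
  Tier 2: (9230/26750)²·(1−949/9230)·285000000/949 = 32078.611
  Tier 1: (3249/26750)²·(1−483/3249)·300100000/483 = 7803.2079
  → Var(ȳ_str) = 124116.97.
Var(ȳ_srs) = (1 − 2169/26750)·408900000/2169 = 173234.07.
deff = 124116.97 / 173234.07 = 0.7165.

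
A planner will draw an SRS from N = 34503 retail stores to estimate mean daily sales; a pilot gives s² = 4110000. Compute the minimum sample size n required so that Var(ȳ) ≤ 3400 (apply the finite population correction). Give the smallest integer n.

1168

Without fpc, n₀ = s²/D = 4110000/3400 = 1208.8235.
With fpc, (1 − n/N)·s²/n ≤ D requires n ≥ n₀/(1 + n₀/N) = 1208.8235/(1 + 1208.8235/34503) = 1167.9056.
Rounding up, n = 1168.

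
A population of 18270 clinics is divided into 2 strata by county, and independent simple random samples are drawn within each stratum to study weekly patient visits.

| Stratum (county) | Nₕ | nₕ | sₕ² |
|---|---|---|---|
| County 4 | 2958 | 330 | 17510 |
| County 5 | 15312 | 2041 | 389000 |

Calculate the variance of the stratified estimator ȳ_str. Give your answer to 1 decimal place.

117.3

Var(ȳ_str) = Σₕ Wₕ²(1 − fₕ)sₕ²/nₕ with Wₕ = Nₕ/N, N = 18270.
County 4: Wₕ = 0.16190476; term = 0.16190476²·(1 − 0.11156187)·17510/330 = 1.2357159.
County 5: Wₕ = 0.83809524; term = 0.83809524²·(1 − 0.13329415)·389000/2041 = 116.02861.
Sum = 117.26433.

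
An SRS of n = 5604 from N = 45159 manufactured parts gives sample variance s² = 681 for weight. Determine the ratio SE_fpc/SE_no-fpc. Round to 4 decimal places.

0.9359

f = n/N = 5604/45159 = 0.12409486.
SE_no-fpc = √(s²/n) = 0.34859768; SE_fpc = √((1−f)s²/n) = 0.32625188.
Ratio = √(1−f) = 0.93589804.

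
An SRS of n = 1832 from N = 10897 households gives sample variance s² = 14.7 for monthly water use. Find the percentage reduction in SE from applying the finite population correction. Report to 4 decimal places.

8.7925

f = n/N = 1832/10897 = 0.16811967.
SE_no-fpc = √(s²/n) = 0.08957688; SE_fpc = √((1−f)s²/n) = 0.08170081.
Ratio = √(1−f) = 0.91207474. Reduction = 100·(1 − 0.91207474) = 8.7925%.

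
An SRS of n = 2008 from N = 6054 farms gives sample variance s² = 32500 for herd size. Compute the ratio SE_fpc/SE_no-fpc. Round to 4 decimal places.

f = n/N = 2008/6054 = 0.33168153.
SE_no-fpc = √(s²/n) = 4.0230907; SE_fpc = √((1−f)s²/n) = 3.2889067.
Ratio = √(1−f) = 0.81750747.

0.8175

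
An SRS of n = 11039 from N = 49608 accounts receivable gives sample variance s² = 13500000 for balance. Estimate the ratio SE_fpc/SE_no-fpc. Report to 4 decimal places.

0.8817

f = n/N = 11039/49608 = 0.22252459.
SE_no-fpc = √(s²/n) = 34.970514; SE_fpc = √((1−f)s²/n) = 30.835099.
Ratio = √(1−f) = 0.88174566.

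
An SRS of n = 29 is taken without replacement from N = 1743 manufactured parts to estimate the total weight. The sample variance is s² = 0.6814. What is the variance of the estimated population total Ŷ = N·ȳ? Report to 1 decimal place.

70196.0

Var(Ŷ) = N²·Var(ȳ) = N²·(1 − n/N)·s²/n.
f = 29/1743 = 0.01663798; Var(ȳ) = 0.98336202·0.6814/29 = 0.023105617.
Var(Ŷ) = 1743² · 0.023105617 = 70195.997.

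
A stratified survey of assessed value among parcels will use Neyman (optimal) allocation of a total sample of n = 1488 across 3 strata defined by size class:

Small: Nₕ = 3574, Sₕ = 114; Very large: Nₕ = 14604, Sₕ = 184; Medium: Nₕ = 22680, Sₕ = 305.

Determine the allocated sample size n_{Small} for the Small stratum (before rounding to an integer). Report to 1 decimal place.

Neyman allocation: nₕ = n·NₕSₕ / Σⱼ NⱼSⱼ.
Σ NⱼSⱼ = 3574·114 + 14604·184 + 22680·305 = 1.0011972 × 10^7.
n_{Small} = 1488·3574·114 / (1.0011972 × 10^7) = 60.6.

60.6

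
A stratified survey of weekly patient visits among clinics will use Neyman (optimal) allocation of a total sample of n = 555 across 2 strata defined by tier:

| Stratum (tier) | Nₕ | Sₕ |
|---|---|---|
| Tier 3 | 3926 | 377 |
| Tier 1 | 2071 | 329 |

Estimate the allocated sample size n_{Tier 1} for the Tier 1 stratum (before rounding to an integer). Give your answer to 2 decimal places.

174.95

Neyman allocation: nₕ = n·NₕSₕ / Σⱼ NⱼSⱼ.
Σ NⱼSⱼ = 3926·377 + 2071·329 = 2.161461 × 10^6.
n_{Tier 1} = 555·2071·329 / (2.161461 × 10^6) = 174.95.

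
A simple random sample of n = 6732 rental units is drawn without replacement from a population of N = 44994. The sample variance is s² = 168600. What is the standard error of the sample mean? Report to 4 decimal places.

4.6149

Under SRS without replacement, Var(ȳ) = (1 − f)·s²/n with f = n/N = 6732/44994 = 0.14961995.
Var(ȳ) = (1 − 0.14961995)·168600/6732 = 0.85038005·25.044563 = 21.297397.
SE(ȳ) = √(21.297397) = 4.6149.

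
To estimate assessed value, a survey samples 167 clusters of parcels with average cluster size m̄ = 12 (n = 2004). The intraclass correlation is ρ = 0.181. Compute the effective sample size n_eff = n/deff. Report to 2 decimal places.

deff = 1 + (12 − 1)·0.181 = 1 + 1.991 = 2.991.
n_eff = 2004 / 2.991 = 670.01.

670.01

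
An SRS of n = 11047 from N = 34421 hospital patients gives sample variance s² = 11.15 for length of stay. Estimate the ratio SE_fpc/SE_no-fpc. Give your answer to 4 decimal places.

f = n/N = 11047/34421 = 0.32093780.
SE_no-fpc = √(s²/n) = 0.031769857; SE_fpc = √((1−f)s²/n) = 0.026180024.
Ratio = √(1−f) = 0.82405230.

0.8241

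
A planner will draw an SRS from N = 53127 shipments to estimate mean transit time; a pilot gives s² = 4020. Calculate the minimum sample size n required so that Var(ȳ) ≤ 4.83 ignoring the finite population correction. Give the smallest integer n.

833

Without fpc, n₀ = s²/D = 4020/4.83 = 832.2981.
Rounding up, n = 833.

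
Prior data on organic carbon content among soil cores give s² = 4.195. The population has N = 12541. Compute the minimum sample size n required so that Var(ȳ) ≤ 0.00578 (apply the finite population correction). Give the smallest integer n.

687

Without fpc, n₀ = s²/D = 4.195/0.00578 = 725.7785.
With fpc, (1 − n/N)·s²/n ≤ D requires n ≥ n₀/(1 + n₀/N) = 725.7785/(1 + 725.7785/12541) = 686.0737.
Rounding up, n = 687.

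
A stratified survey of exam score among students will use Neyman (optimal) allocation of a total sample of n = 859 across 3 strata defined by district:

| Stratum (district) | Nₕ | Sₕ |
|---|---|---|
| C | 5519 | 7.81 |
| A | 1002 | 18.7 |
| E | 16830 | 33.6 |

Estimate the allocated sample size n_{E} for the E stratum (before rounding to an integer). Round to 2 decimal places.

Neyman allocation: nₕ = n·NₕSₕ / Σⱼ NⱼSⱼ.
Σ NⱼSⱼ = 5519·7.81 + 1002·18.7 + 16830·33.6 = 627328.79.
n_{E} = 859·16830·33.6 / 627328.79 = 774.32.

774.32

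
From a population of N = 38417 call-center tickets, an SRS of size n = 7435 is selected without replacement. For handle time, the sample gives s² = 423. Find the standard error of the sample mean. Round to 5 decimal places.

Under SRS without replacement, Var(ȳ) = (1 − f)·s²/n with f = n/N = 7435/38417 = 0.19353411.
Var(ȳ) = (1 − 0.19353411)·423/7435 = 0.80646589·0.056893073 = 0.045882323.
SE(ȳ) = √(0.045882323) = 0.21420.

0.21420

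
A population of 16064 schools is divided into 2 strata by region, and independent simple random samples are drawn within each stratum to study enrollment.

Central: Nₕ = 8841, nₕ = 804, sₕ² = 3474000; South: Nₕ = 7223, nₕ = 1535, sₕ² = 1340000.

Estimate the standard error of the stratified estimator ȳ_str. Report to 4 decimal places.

36.4520

Var(ȳ_str) = Σₕ Wₕ²(1 − fₕ)sₕ²/nₕ with Wₕ = Nₕ/N, N = 16064.
Central: Wₕ = 0.55036106; term = 0.55036106²·(1 − 0.09093994)·3474000/804 = 1189.7665.
South: Wₕ = 0.44963894; term = 0.44963894²·(1 − 0.21251558)·1340000/1535 = 138.98446.
Sum = 1328.751.
SE = √(1328.751) = 36.4520.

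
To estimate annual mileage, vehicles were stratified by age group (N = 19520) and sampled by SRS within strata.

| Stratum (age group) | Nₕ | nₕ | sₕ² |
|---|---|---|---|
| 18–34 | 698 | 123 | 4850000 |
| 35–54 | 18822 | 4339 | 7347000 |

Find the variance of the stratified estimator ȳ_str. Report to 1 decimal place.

1252.9

Var(ȳ_str) = Σₕ Wₕ²(1 − fₕ)sₕ²/nₕ with Wₕ = Nₕ/N, N = 19520.
18–34: Wₕ = 0.03575820; term = 0.03575820²·(1 − 0.17621777)·4850000/123 = 41.533666.
35–54: Wₕ = 0.96424180; term = 0.96424180²·(1 − 0.23052811)·7347000/4339 = 1211.393.
Sum = 1252.9267.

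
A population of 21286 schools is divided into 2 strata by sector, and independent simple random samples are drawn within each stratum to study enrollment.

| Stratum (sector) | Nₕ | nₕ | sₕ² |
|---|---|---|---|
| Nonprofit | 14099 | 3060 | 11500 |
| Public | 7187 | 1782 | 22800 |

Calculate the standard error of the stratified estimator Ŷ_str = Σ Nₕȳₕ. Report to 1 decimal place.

Var(Ŷ_str) = Σₕ Nₕ²(1 − fₕ)sₕ²/nₕ.
Nonprofit: 14099²·(1 − 3060/14099)·11500/3060 = 5.8491729 × 10^8.
Public: 7187²·(1 − 1782/7187)·22800/1782 = 4.9701614 × 10^8.
Sum = 1.0819334 × 10^9.
SE = √(1.0819334 × 10^9) = 32892.8.

32892.8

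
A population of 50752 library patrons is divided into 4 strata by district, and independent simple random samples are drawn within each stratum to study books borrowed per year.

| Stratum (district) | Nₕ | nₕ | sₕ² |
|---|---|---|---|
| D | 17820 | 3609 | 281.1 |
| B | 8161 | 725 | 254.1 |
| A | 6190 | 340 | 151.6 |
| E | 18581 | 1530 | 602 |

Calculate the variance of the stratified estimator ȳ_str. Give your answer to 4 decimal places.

Var(ȳ_str) = Σₕ Wₕ²(1 − fₕ)sₕ²/nₕ with Wₕ = Nₕ/N, N = 50752.
D: Wₕ = 0.35111917; term = 0.35111917²·(1 − 0.20252525)·281.1/3609 = 0.0076577288.
B: Wₕ = 0.16080154; term = 0.16080154²·(1 − 0.08883715)·254.1/725 = 0.0082573957.
A: Wₕ = 0.12196564; term = 0.12196564²·(1 − 0.05492730)·151.6/340 = 0.0062684545.
E: Wₕ = 0.36611365; term = 0.36611365²·(1 − 0.08234218)·602/1530 = 0.048396915.
Sum = 0.070580494.

0.0706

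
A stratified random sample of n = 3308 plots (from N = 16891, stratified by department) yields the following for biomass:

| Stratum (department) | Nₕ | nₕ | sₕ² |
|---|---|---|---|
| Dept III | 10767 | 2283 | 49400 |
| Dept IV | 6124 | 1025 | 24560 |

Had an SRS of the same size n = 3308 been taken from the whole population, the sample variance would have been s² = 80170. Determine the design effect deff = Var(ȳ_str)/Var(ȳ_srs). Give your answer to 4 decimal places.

Var(ȳ_str) = Σ Wₕ²(1−fₕ)sₕ²/nₕ with Wₕ = Nₕ/16891:
  Dept III: (10767/16891)²·(1−2283/10767)·49400/2283 = 6.927965
  Dept IV: (6124/16891)²·(1−1025/6124)·24560/1025 = 2.6224908
  → Var(ȳ_str) = 9.5504558.
Var(ȳ_srs) = (1 − 3308/16891)·80170/3308 = 19.488873.
deff = 9.5504558 / 19.488873 = 0.4900.

0.4900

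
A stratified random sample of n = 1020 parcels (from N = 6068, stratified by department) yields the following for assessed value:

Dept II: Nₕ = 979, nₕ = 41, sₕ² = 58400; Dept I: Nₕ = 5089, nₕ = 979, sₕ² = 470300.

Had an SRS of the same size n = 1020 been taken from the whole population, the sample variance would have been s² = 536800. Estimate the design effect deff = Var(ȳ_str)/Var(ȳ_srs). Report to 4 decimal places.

Var(ȳ_str) = Σ Wₕ²(1−fₕ)sₕ²/nₕ with Wₕ = Nₕ/6068:
  Dept II: (979/6068)²·(1−41/979)·58400/41 = 35.524124
  Dept I: (5089/6068)²·(1−979/5089)·470300/979 = 272.88233
  → Var(ȳ_str) = 308.40645.
Var(ȳ_srs) = (1 − 1020/6068)·536800/1020 = 437.81044.
deff = 308.40645 / 437.81044 = 0.7044.

0.7044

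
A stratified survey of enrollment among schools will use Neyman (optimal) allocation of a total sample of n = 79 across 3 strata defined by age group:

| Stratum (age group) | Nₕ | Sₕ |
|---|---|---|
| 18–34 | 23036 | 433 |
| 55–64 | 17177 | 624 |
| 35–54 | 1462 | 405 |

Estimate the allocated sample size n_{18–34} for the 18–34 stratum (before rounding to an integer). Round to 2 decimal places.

37.02

Neyman allocation: nₕ = n·NₕSₕ / Σⱼ NⱼSⱼ.
Σ NⱼSⱼ = 23036·433 + 17177·624 + 1462·405 = 2.1285146 × 10^7.
n_{18–34} = 79·23036·433 / (2.1285146 × 10^7) = 37.02.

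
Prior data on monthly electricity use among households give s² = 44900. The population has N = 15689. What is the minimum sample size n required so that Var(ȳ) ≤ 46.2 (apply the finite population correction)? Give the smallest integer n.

Without fpc, n₀ = s²/D = 44900/46.2 = 971.8615.
With fpc, (1 − n/N)·s²/n ≤ D requires n ≥ n₀/(1 + n₀/N) = 971.8615/(1 + 971.8615/15689) = 915.1709.
Rounding up, n = 916.

916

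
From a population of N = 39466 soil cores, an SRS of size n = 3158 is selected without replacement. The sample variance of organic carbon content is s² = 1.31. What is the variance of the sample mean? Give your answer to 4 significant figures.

Under SRS without replacement, Var(ȳ) = (1 − f)·s²/n with f = n/N = 3158/39466 = 0.08001824.
Var(ȳ) = (1 − 0.08001824)·1.31/3158 = 0.91998176·4.1481951 × 10^-4 = 3.8162638 × 10^-4.

3.816 × 10^-4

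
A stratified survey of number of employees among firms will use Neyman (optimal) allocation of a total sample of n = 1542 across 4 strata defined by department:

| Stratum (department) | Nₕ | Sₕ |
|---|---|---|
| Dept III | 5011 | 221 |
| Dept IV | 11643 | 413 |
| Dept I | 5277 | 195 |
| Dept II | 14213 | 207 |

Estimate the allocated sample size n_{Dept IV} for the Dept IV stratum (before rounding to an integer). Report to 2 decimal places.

Neyman allocation: nₕ = n·NₕSₕ / Σⱼ NⱼSⱼ.
Σ NⱼSⱼ = 5011·221 + 11643·413 + 5277·195 + 14213·207 = 9.887096 × 10^6.
n_{Dept IV} = 1542·11643·413 / (9.887096 × 10^6) = 749.95.

749.95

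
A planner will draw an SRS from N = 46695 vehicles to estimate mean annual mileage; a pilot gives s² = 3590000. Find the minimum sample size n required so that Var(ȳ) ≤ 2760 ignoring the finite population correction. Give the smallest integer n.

1301

Without fpc, n₀ = s²/D = 3590000/2760 = 1300.7246.
Rounding up, n = 1301.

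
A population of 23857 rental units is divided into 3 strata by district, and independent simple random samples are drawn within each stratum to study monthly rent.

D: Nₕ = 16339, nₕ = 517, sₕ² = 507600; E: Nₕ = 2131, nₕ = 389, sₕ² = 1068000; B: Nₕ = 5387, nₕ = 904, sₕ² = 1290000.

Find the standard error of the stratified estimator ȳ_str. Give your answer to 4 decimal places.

22.8999

Var(ȳ_str) = Σₕ Wₕ²(1 − fₕ)sₕ²/nₕ with Wₕ = Nₕ/N, N = 23857.
D: Wₕ = 0.68487236; term = 0.68487236²·(1 − 0.03164208)·507600/517 = 445.9501.
E: Wₕ = 0.08932389; term = 0.08932389²·(1 − 0.18254341)·1068000/389 = 17.906949.
B: Wₕ = 0.22580375; term = 0.22580375²·(1 − 0.16781140)·1290000/904 = 60.548771.
Sum = 524.40582.
SE = √(524.40582) = 22.8999.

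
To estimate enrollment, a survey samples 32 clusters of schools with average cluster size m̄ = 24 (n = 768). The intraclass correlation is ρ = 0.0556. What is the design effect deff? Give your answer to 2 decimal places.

2.28

deff = 1 + (24 − 1)·0.0556 = 1 + 1.2788 = 2.2788.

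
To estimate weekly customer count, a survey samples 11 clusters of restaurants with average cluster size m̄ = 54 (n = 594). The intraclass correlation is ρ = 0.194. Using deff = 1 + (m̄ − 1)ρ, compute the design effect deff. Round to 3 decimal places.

deff = 1 + (54 − 1)·0.194 = 1 + 10.282 = 11.282.

11.282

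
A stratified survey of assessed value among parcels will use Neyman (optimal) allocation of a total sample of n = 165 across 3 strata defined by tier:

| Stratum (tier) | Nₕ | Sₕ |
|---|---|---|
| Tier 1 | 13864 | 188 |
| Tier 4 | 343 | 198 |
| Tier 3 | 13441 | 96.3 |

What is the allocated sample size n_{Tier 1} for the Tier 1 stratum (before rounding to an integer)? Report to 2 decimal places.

108.36

Neyman allocation: nₕ = n·NₕSₕ / Σⱼ NⱼSⱼ.
Σ NⱼSⱼ = 13864·188 + 343·198 + 13441·96.3 = 3.9687143 × 10^6.
n_{Tier 1} = 165·13864·188 / (3.9687143 × 10^6) = 108.36.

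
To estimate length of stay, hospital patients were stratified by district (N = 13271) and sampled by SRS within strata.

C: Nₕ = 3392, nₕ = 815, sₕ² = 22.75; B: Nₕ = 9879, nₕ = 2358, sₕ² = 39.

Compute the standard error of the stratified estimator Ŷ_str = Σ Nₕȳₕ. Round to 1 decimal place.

Var(Ŷ_str) = Σₕ Nₕ²(1 − fₕ)sₕ²/nₕ.
C: 3392²·(1 − 815/3392)·22.75/815 = 244002.38.
B: 9879²·(1 − 2358/9879)·39/2358 = 1.2288797 × 10^6.
Sum = 1.4728821 × 10^6.
SE = √(1.4728821 × 10^6) = 1213.6.

1213.6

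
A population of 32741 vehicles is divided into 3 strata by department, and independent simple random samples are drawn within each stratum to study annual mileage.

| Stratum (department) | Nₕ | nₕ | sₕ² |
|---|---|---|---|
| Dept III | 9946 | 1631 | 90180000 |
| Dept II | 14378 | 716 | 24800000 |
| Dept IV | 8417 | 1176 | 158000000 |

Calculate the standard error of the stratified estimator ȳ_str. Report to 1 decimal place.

Var(ȳ_str) = Σₕ Wₕ²(1 − fₕ)sₕ²/nₕ with Wₕ = Nₕ/N, N = 32741.
Dept III: Wₕ = 0.30377814; term = 0.30377814²·(1 − 0.16398552)·90180000/1631 = 4265.6292.
Dept II: Wₕ = 0.43914358; term = 0.43914358²·(1 − 0.04979830)·24800000/716 = 6346.986.
Dept IV: Wₕ = 0.25707828; term = 0.25707828²·(1 − 0.13971724)·158000000/1176 = 7638.7406.
Sum = 18251.356.
SE = √(18251.356) = 135.1.

135.1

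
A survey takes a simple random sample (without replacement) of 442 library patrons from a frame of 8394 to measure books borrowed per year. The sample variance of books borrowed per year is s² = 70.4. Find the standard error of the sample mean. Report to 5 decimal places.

Under SRS without replacement, Var(ȳ) = (1 − f)·s²/n with f = n/N = 442/8394 = 0.05265666.
Var(ȳ) = (1 − 0.05265666)·70.4/442 = 0.94734334·0.15927602 = 0.15088908.
SE(ȳ) = √(0.15088908) = 0.38844.

0.38844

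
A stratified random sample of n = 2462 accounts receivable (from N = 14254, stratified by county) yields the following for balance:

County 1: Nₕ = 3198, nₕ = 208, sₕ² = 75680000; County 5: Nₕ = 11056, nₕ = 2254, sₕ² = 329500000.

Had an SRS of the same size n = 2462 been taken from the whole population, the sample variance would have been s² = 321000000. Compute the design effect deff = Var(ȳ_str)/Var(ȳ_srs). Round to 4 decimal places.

Var(ȳ_str) = Σ Wₕ²(1−fₕ)sₕ²/nₕ with Wₕ = Nₕ/14254:
  County 1: (3198/14254)²·(1−208/3198)·75680000/208 = 17123.555
  County 5: (11056/14254)²·(1−2254/11056)·329500000/2254 = 70017.628
  → Var(ȳ_str) = 87141.183.
Var(ȳ_srs) = (1 − 2462/14254)·321000000/2462 = 107861.81.
deff = 87141.183 / 107861.81 = 0.8079.

0.8079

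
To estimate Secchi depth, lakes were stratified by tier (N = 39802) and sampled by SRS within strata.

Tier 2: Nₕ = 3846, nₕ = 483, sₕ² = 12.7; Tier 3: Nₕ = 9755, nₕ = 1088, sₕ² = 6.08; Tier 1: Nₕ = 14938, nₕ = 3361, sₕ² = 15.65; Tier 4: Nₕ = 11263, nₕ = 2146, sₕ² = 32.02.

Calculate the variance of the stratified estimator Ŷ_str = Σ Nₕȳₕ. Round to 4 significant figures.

3.150 × 10^6

Var(Ŷ_str) = Σₕ Nₕ²(1 − fₕ)sₕ²/nₕ.
Tier 2: 3846²·(1 − 483/3846)·12.7/483 = 340089.12.
Tier 3: 9755²·(1 − 1088/9755)·6.08/1088 = 472466.21.
Tier 1: 14938²·(1 − 3361/14938)·15.65/3361 = 805256.65.
Tier 4: 11263²·(1 − 2146/11263)·32.02/2146 = 1.5321372 × 10^6.
Sum = 3.1499492 × 10^6.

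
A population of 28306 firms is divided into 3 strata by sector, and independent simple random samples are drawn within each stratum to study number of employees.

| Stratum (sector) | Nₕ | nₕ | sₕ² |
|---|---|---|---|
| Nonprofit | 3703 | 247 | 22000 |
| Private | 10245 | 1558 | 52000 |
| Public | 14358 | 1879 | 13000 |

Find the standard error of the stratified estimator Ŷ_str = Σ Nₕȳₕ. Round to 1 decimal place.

73143.1

Var(Ŷ_str) = Σₕ Nₕ²(1 − fₕ)sₕ²/nₕ.
Nonprofit: 3703²·(1 − 247/3703)·22000/247 = 1.1398644 × 10^9.
Private: 10245²·(1 − 1558/10245)·52000/1558 = 2.9704187 × 10^9.
Public: 14358²·(1 − 1879/14358)·13000/1879 = 1.2396249 × 10^9.
Sum = 5.349908 × 10^9.
SE = √(5.349908 × 10^9) = 73143.1.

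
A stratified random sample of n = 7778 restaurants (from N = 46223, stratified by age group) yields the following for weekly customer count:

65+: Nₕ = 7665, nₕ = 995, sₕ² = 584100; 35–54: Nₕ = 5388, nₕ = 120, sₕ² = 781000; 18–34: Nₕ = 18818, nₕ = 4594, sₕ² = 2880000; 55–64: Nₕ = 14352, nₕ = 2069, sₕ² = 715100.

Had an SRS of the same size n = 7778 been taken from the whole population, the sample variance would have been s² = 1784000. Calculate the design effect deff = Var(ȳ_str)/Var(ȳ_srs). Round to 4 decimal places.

Var(ȳ_str) = Σ Wₕ²(1−fₕ)sₕ²/nₕ with Wₕ = Nₕ/46223:
  65+: (7665/46223)²·(1−995/7665)·584100/995 = 14.047074
  35–54: (5388/46223)²·(1−120/5388)·781000/120 = 86.46232
  18–34: (18818/46223)²·(1−4594/18818)·2880000/4594 = 78.53811
  55–64: (14352/46223)²·(1−2069/14352)·715100/2069 = 28.517202
  → Var(ȳ_str) = 207.56471.
Var(ȳ_srs) = (1 − 7778/46223)·1784000/7778 = 190.76937.
deff = 207.56471 / 190.76937 = 1.0880.

1.0880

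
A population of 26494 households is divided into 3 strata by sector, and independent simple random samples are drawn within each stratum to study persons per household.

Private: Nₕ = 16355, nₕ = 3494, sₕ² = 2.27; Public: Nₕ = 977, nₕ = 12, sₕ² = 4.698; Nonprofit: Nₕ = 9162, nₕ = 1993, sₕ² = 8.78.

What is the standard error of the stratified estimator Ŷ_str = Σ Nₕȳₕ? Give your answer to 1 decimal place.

Var(Ŷ_str) = Σₕ Nₕ²(1 − fₕ)sₕ²/nₕ.
Private: 16355²·(1 − 3494/16355)·2.27/3494 = 136655.85.
Public: 977²·(1 − 12/977)·4.698/12 = 369108.16.
Nonprofit: 9162²·(1 − 1993/9162)·8.78/1993 = 289358.39.
Sum = 795122.4.
SE = √(795122.4) = 891.7.

891.7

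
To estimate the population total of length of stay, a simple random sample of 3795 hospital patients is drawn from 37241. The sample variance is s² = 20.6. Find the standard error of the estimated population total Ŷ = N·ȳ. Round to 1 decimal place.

Var(Ŷ) = N²·Var(ȳ) = N²·(1 − n/N)·s²/n.
f = 3795/37241 = 0.10190382; Var(ȳ) = 0.89809618·20.6/3795 = 0.0048750412.
Var(Ŷ) = 37241² · 0.0048750412 = 6.761156 × 10^6.
SE(Ŷ) = √(6.761156 × 10^6) = 2600.2.

2600.2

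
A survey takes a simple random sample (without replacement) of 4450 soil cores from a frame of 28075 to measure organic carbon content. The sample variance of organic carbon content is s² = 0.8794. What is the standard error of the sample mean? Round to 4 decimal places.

0.0129

Under SRS without replacement, Var(ȳ) = (1 − f)·s²/n with f = n/N = 4450/28075 = 0.15850401.
Var(ȳ) = (1 − 0.15850401)·0.8794/4450 = 0.84149599·1.9761798 × 10^-4 = 1.6629474 × 10^-4.
SE(ȳ) = √(1.6629474 × 10^-4) = 0.0129.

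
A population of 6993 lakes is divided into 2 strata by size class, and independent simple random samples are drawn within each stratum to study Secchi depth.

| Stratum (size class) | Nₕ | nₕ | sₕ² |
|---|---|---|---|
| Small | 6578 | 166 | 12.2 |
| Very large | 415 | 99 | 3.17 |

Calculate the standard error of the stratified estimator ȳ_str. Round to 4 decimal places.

Var(ȳ_str) = Σₕ Wₕ²(1 − fₕ)sₕ²/nₕ with Wₕ = Nₕ/N, N = 6993.
Small: Wₕ = 0.94065494; term = 0.94065494²·(1 − 0.02523563)·12.2/166 = 0.063388733.
Very large: Wₕ = 0.05934506; term = 0.05934506²·(1 − 0.23855422)·3.17/99 = 8.5868167 × 10^-5.
Sum = 0.063474601.
SE = √(0.063474601) = 0.2519.

0.2519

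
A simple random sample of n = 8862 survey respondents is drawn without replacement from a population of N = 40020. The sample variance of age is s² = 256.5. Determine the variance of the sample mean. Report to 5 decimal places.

0.02253

Under SRS without replacement, Var(ȳ) = (1 − f)·s²/n with f = n/N = 8862/40020 = 0.22143928.
Var(ȳ) = (1 − 0.22143928)·256.5/8862 = 0.77856072·0.028943805 = 0.02253451.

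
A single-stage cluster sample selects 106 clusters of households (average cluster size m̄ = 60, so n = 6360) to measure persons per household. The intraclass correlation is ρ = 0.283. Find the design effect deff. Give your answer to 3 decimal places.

deff = 1 + (60 − 1)·0.283 = 1 + 16.697 = 17.697.

17.697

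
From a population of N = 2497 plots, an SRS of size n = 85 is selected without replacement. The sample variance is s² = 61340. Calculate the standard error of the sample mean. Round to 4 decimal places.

Under SRS without replacement, Var(ȳ) = (1 − f)·s²/n with f = n/N = 85/2497 = 0.03404085.
Var(ȳ) = (1 − 0.03404085)·61340/85 = 0.96595915·721.64706 = 697.08158.
SE(ȳ) = √(697.08158) = 26.4023.

26.4023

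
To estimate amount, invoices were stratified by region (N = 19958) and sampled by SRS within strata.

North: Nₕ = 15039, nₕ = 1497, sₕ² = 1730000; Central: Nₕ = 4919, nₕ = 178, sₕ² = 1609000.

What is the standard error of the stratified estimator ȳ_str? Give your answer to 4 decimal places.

Var(ȳ_str) = Σₕ Wₕ²(1 − fₕ)sₕ²/nₕ with Wₕ = Nₕ/N, N = 19958.
North: Wₕ = 0.75353242; term = 0.75353242²·(1 − 0.09954119)·1730000/1497 = 590.87013.
Central: Wₕ = 0.24646758; term = 0.24646758²·(1 − 0.03618622)·1609000/178 = 529.23527.
Sum = 1120.1054.
SE = √(1120.1054) = 33.4680.

33.4680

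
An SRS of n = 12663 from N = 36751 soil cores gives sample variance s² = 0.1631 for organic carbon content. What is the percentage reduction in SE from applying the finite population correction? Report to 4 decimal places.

f = n/N = 12663/36751 = 0.34456205.
SE_no-fpc = √(s²/n) = 0.0035888779; SE_fpc = √((1−f)s²/n) = 0.002905524.
Ratio = √(1−f) = 0.80959122. Reduction = 100·(1 − 0.80959122) = 19.0409%.

19.0409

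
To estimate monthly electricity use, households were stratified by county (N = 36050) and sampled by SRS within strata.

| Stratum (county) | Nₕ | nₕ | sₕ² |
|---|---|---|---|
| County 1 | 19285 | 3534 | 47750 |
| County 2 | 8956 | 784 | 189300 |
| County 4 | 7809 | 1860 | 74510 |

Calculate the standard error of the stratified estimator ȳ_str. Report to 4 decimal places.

Var(ȳ_str) = Σₕ Wₕ²(1 − fₕ)sₕ²/nₕ with Wₕ = Nₕ/N, N = 36050.
County 1: Wₕ = 0.53495146; term = 0.53495146²·(1 − 0.18325123)·47750/3534 = 3.1580868.
County 2: Wₕ = 0.24843273; term = 0.24843273²·(1 − 0.08753908)·189300/784 = 13.597731.
County 4: Wₕ = 0.21661581; term = 0.21661581²·(1 − 0.23818671)·74510/1860 = 1.4319586.
Sum = 18.187776.
SE = √(18.187776) = 4.2647.

4.2647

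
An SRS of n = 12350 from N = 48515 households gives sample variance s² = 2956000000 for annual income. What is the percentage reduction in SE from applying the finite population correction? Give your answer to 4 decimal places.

13.6612

f = n/N = 12350/48515 = 0.25456045.
SE_no-fpc = √(s²/n) = 489.23637; SE_fpc = √((1−f)s²/n) = 422.40101.
Ratio = √(1−f) = 0.86338841. Reduction = 100·(1 − 0.86338841) = 13.6612%.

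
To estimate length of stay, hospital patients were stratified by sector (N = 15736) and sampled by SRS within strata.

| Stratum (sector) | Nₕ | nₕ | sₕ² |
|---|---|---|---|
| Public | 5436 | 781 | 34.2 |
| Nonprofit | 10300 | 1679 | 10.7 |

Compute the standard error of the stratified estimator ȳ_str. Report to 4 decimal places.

Var(ȳ_str) = Σₕ Wₕ²(1 − fₕ)sₕ²/nₕ with Wₕ = Nₕ/N, N = 15736.
Public: Wₕ = 0.34544992; term = 0.34544992²·(1 − 0.14367182)·34.2/781 = 0.0044749224.
Nonprofit: Wₕ = 0.65455008; term = 0.65455008²·(1 − 0.16300971)·10.7/1679 = 0.0022852792.
Sum = 0.0067602016.
SE = √(0.0067602016) = 0.0822.

0.0822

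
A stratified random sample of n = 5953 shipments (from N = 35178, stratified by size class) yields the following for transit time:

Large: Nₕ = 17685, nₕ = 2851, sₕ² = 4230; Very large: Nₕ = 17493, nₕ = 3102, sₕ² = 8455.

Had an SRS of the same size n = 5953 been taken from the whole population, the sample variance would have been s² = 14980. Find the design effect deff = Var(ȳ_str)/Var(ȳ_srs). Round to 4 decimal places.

Var(ȳ_str) = Σ Wₕ²(1−fₕ)sₕ²/nₕ with Wₕ = Nₕ/35178:
  Large: (17685/35178)²·(1−2851/17685)·4230/2851 = 0.31453154
  Very large: (17493/35178)²·(1−3102/17493)·8455/3102 = 0.55447861
  → Var(ȳ_str) = 0.86901015.
Var(ȳ_srs) = (1 − 5953/35178)·14980/5953 = 2.090544.
deff = 0.86901015 / 2.090544 = 0.4157.

0.4157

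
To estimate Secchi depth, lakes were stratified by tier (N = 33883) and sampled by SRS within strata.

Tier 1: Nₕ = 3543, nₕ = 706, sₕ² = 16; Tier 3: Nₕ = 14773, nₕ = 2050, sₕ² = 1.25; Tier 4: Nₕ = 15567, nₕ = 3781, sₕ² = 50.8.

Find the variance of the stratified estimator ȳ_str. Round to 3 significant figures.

Var(ȳ_str) = Σₕ Wₕ²(1 − fₕ)sₕ²/nₕ with Wₕ = Nₕ/N, N = 33883.
Tier 1: Wₕ = 0.10456571; term = 0.10456571²·(1 − 0.19926616)·16/706 = 1.9841845 × 10^-4.
Tier 3: Wₕ = 0.43600035; term = 0.43600035²·(1 − 0.13876667)·1.25/2050 = 9.9827608 × 10^-5.
Tier 4: Wₕ = 0.45943393; term = 0.45943393²·(1 − 0.24288559)·50.8/3781 = 0.0021471614.
Sum = 0.0024454075.

0.00245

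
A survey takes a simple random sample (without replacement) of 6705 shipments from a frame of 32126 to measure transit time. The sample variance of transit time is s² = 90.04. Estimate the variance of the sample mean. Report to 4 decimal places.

Under SRS without replacement, Var(ȳ) = (1 − f)·s²/n with f = n/N = 6705/32126 = 0.20870946.
Var(ȳ) = (1 − 0.20870946)·90.04/6705 = 0.79129054·0.013428784 = 0.01062607.

0.0106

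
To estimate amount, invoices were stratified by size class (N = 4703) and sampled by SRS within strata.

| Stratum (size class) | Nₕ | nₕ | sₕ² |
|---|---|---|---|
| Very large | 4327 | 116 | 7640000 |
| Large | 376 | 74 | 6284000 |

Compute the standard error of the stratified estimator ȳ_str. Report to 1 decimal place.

Var(ȳ_str) = Σₕ Wₕ²(1 − fₕ)sₕ²/nₕ with Wₕ = Nₕ/N, N = 4703.
Very large: Wₕ = 0.92005103; term = 0.92005103²·(1 − 0.02680841)·7640000/116 = 54257.221.
Large: Wₕ = 0.07994897; term = 0.07994897²·(1 − 0.19680851)·6284000/74 = 435.96265.
Sum = 54693.184.
SE = √(54693.184) = 233.9.

233.9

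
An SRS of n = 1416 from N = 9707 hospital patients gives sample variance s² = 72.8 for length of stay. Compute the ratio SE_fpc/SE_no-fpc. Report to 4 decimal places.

f = n/N = 1416/9707 = 0.14587411.
SE_no-fpc = √(s²/n) = 0.22674309; SE_fpc = √((1−f)s²/n) = 0.20955354.
Ratio = √(1−f) = 0.92418931.

0.9242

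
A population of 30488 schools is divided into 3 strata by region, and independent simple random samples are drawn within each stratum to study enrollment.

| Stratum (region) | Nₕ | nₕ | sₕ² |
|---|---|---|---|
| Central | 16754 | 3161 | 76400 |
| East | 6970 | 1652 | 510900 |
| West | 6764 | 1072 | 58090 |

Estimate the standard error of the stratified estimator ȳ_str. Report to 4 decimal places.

Var(ȳ_str) = Σₕ Wₕ²(1 − fₕ)sₕ²/nₕ with Wₕ = Nₕ/N, N = 30488.
Central: Wₕ = 0.54952768; term = 0.54952768²·(1 − 0.18867136)·76400/3161 = 5.9216784.
East: Wₕ = 0.22861454; term = 0.22861454²·(1 − 0.23701578)·510900/1652 = 12.332443.
West: Wₕ = 0.22185778; term = 0.22185778²·(1 − 0.15848610)·58090/1072 = 2.2444876.
Sum = 20.498609.
SE = √(20.498609) = 4.5275.

4.5275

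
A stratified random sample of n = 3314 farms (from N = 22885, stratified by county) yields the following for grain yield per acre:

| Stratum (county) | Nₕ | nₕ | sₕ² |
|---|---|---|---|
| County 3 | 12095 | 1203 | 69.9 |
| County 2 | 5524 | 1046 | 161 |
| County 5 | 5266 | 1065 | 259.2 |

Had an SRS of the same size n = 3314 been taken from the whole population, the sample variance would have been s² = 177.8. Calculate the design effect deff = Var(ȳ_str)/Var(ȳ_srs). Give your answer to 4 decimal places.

Var(ȳ_str) = Σ Wₕ²(1−fₕ)sₕ²/nₕ with Wₕ = Nₕ/22885:
  County 3: (12095/22885)²·(1−1203/12095)·69.9/1203 = 0.014615821
  County 2: (5524/22885)²·(1−1046/5524)·161/1046 = 0.0072699281
  County 5: (5266/22885)²·(1−1065/5266)·259.2/1065 = 0.010280568
  → Var(ȳ_str) = 0.032166317.
Var(ȳ_srs) = (1 − 3314/22885)·177.8/3314 = 0.045881896.
deff = 0.032166317 / 0.045881896 = 0.7011.

0.7011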